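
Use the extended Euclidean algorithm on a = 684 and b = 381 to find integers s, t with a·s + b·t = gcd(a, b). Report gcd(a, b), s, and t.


Euclidean algorithm on (684, 381) — divide until remainder is 0:
  684 = 1 · 381 + 303
  381 = 1 · 303 + 78
  303 = 3 · 78 + 69
  78 = 1 · 69 + 9
  69 = 7 · 9 + 6
  9 = 1 · 6 + 3
  6 = 2 · 3 + 0
gcd(684, 381) = 3.
Track Bezout coefficients alongside the remainders: start with r₀ = 684 = a·1 + b·0 (s = 1, t = 0) and r₁ = 381 = a·0 + b·1 (s = 0, t = 1); each new remainder r_{k+1} = r_{k-1} − q_k·r_k inherits s_{k+1} = s_{k-1} − q_k·s_k, t_{k+1} = t_{k-1} − q_k·t_k, so r_k = a·s_k + b·t_k at every step:
  q = 1: r = 303, s = 1 − 1·0 = 1, t = 0 − 1·1 = -1  (check: 684·1 + 381·(-1) = 303)
  q = 1: r = 78, s = 0 − 1·1 = -1, t = 1 − 1·(-1) = 2  (check: 684·(-1) + 381·2 = 78)
  q = 3: r = 69, s = 1 − 3·(-1) = 4, t = -1 − 3·2 = -7  (check: 684·4 + 381·(-7) = 69)
  q = 1: r = 9, s = -1 − 1·4 = -5, t = 2 − 1·(-7) = 9  (check: 684·(-5) + 381·9 = 9)
  q = 7: r = 6, s = 4 − 7·(-5) = 39, t = -7 − 7·9 = -70  (check: 684·39 + 381·(-70) = 6)
  q = 1: r = 3, s = -5 − 1·39 = -44, t = 9 − 1·(-70) = 79  (check: 684·(-44) + 381·79 = 3)
The row with r = 3 (the gcd) gives the Bezout coefficients s = -44, t = 79.
Result: 684 · (-44) + 381 · (79) = 3.

gcd(684, 381) = 3; s = -44, t = 79 (check: 684·(-44) + 381·79 = 3).


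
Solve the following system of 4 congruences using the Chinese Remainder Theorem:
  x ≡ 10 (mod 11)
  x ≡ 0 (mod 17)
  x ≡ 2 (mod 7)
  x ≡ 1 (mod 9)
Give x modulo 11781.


Product of moduli M = 11 · 17 · 7 · 9 = 11781.
Merge one congruence at a time:
  Start: x ≡ 10 (mod 11).
  Combine with x ≡ 0 (mod 17); new modulus lcm = 187.
    Write x = 10 + 11·t and substitute into x ≡ 0 (mod 17): 11·t ≡ 0 − 10 = -10 (mod 17).
    Reduce coefficients mod 17: 11·t ≡ 7 (mod 17).
    The inverse of 11 mod 17 is 14 (since 11·14 = 154 = 9·17 + 1), so t ≡ 14·7 = 98 ≡ 13 (mod 17).
    Then x = 10 + 11·13 = 153, valid modulo lcm(11, 17) = 187: x ≡ 153 (mod 187).
  Combine with x ≡ 2 (mod 7); new modulus lcm = 1309.
    Write x = 153 + 187·t and substitute into x ≡ 2 (mod 7): 187·t ≡ 2 − 153 = -151 (mod 7).
    Reduce coefficients mod 7: 5·t ≡ 3 (mod 7).
    The inverse of 5 mod 7 is 3 (since 5·3 = 15 = 2·7 + 1), so t ≡ 3·3 = 9 ≡ 2 (mod 7).
    Then x = 153 + 187·2 = 527, valid modulo lcm(187, 7) = 1309: x ≡ 527 (mod 1309).
  Combine with x ≡ 1 (mod 9); new modulus lcm = 11781.
    Write x = 527 + 1309·t and substitute into x ≡ 1 (mod 9): 1309·t ≡ 1 − 527 = -526 (mod 9).
    Reduce coefficients mod 9: 4·t ≡ 5 (mod 9).
    The inverse of 4 mod 9 is 7 (since 4·7 = 28 = 3·9 + 1), so t ≡ 7·5 = 35 ≡ 8 (mod 9).
    Then x = 527 + 1309·8 = 10999, valid modulo lcm(1309, 9) = 11781: x ≡ 10999 (mod 11781).
Verify against each original: 10999 mod 11 = 10, 10999 mod 17 = 0, 10999 mod 7 = 2, 10999 mod 9 = 1.

x ≡ 10999 (mod 11781).


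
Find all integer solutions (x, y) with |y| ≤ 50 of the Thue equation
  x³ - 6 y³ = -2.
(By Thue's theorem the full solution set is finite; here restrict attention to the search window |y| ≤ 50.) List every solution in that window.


The equation is x³ - 6y³ = -2. For fixed y, x³ = 6·y³ − 2, so a solution requires the RHS to be a perfect cube.
Strategy: iterate y from -50 to 50, compute RHS = 6·y³ − 2, and check whether it is a (positive or negative) perfect cube.
Check small values of y:
  y = 0: RHS = -2 is not a perfect cube.
  y = 1: RHS = 4 is not a perfect cube.
  y = -1: RHS = -8 = (-2)³ ⇒ x = -2 works.
  y = 2: RHS = 46 is not a perfect cube.
  y = -2: RHS = -50 is not a perfect cube.
  y = 3: RHS = 160 is not a perfect cube.
  y = -3: RHS = -164 is not a perfect cube.
Continuing the search up to |y| = 50 finds no further solutions beyond those listed.
Collected solutions: (-2, -1).

Solutions (with |y| ≤ 50): (-2, -1).


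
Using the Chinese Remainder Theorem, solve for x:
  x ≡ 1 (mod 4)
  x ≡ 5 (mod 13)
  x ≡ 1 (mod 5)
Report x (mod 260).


Moduli 4, 13, 5 are pairwise coprime; by CRT there is a unique solution modulo M = 4 · 13 · 5 = 260.
Solve pairwise, accumulating the modulus:
  Start with x ≡ 1 (mod 4).
  Combine with x ≡ 5 (mod 13): since gcd(4, 13) = 1, we get a unique residue mod 52.
    Write x = 1 + 4·t and substitute into x ≡ 5 (mod 13): 4·t ≡ 5 − 1 = 4 (mod 13).
    The inverse of 4 mod 13 is 10 (since 4·10 = 40 = 3·13 + 1), so t ≡ 10·4 = 40 ≡ 1 (mod 13).
    Then x = 1 + 4·1 = 5, valid modulo lcm(4, 13) = 52: x ≡ 5 (mod 52).
  Combine with x ≡ 1 (mod 5): since gcd(52, 5) = 1, we get a unique residue mod 260.
    Write x = 5 + 52·t and substitute into x ≡ 1 (mod 5): 52·t ≡ 1 − 5 = -4 (mod 5).
    Reduce coefficients mod 5: 2·t ≡ 1 (mod 5).
    The inverse of 2 mod 5 is 3 (since 2·3 = 6 = 1·5 + 1), so t ≡ 3·1 = 3 ≡ 3 (mod 5).
    Then x = 5 + 52·3 = 161, valid modulo lcm(52, 5) = 260: x ≡ 161 (mod 260).
Verify: 161 mod 4 = 1 ✓, 161 mod 13 = 5 ✓, 161 mod 5 = 1 ✓.

x ≡ 161 (mod 260).


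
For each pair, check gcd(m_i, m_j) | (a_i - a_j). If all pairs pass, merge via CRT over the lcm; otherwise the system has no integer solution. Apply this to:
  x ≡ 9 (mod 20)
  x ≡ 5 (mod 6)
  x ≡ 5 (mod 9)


Moduli 20, 6, 9 are not pairwise coprime, so CRT works modulo lcm(m_i) when all pairwise compatibility conditions hold.
Pairwise compatibility: gcd(m_i, m_j) must divide a_i - a_j for every pair.
Merge one congruence at a time:
  Start: x ≡ 9 (mod 20).
  Combine with x ≡ 5 (mod 6): gcd(20, 6) = 2; 5 - 9 = -4, which IS divisible by 2, so compatible.
    Write x = 9 + 20·t and substitute into x ≡ 5 (mod 6): 20·t ≡ 5 − 9 = -4 (mod 6).
    Divide the congruence (and modulus) by g = 2: 10·t ≡ -2 (mod 3).
    Reduce coefficients mod 3: 1·t ≡ 1 (mod 3).
    So t ≡ 1 (mod 3).
    Then x = 9 + 20·1 = 29, valid modulo lcm(20, 6) = 60: x ≡ 29 (mod 60).
  Combine with x ≡ 5 (mod 9): gcd(60, 9) = 3; 5 - 29 = -24, which IS divisible by 3, so compatible.
    Write x = 29 + 60·t and substitute into x ≡ 5 (mod 9): 60·t ≡ 5 − 29 = -24 (mod 9).
    Divide the congruence (and modulus) by g = 3: 20·t ≡ -8 (mod 3).
    Reduce coefficients mod 3: 2·t ≡ 1 (mod 3).
    The inverse of 2 mod 3 is 2 (since 2·2 = 4 = 1·3 + 1), so t ≡ 2·1 = 2 ≡ 2 (mod 3).
    Then x = 29 + 60·2 = 149, valid modulo lcm(60, 9) = 180: x ≡ 149 (mod 180).
Verify: 149 mod 20 = 9, 149 mod 6 = 5, 149 mod 9 = 5.

x ≡ 149 (mod 180).


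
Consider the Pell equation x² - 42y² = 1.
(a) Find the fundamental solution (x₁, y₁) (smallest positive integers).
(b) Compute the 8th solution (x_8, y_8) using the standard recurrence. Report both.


Step 1: Find the fundamental solution (x₁, y₁) of x² - 42y² = 1.
  Expand √42 as a continued fraction. a₀ = ⌊√42⌋ = 6; iterate m_{k+1} = d_k·a_k − m_k, d_{k+1} = (42 − m_{k+1}²)/d_k, a_{k+1} = ⌊(a₀ + m_{k+1})/d_{k+1}⌋ (starting m₀ = 0, d₀ = 1), with convergents p_k = a_k·p_{k-1} + p_{k-2}, q_k = a_k·q_{k-1} + q_{k-2} (p₋₁ = 1, q₋₁ = 0):
  k = 0: a₀ = 6; p₀/q₀ = 6/1; p₀² − 42·q₀² = 36 − 42 = -6.
  k = 1: m = 6, d = 6, a = ⌊(6 + 6)/6⌋ = 2; p/q = (2·6 + 1)/(2·1 + 0) = 13/2; p² − 42·q² = 169 − 168 = 1.
  The first convergent with p² − 42·q² = 1 gives the fundamental solution (x₁, y₁) = (13, 2).
Step 2: Apply the recurrence (x_{n+1}, y_{n+1}) = (x₁x_n + 42y₁y_n, x₁y_n + y₁x_n) repeatedly.
  From (x_1, y_1) = (13, 2): x_2 = 13·13 + 42·2·2 = 337; y_2 = 13·2 + 2·13 = 52.
  From (x_2, y_2) = (337, 52): x_3 = 13·337 + 42·2·52 = 8749; y_3 = 13·52 + 2·337 = 1350.
  From (x_3, y_3) = (8749, 1350): x_4 = 13·8749 + 42·2·1350 = 227137; y_4 = 13·1350 + 2·8749 = 35048.
  From (x_4, y_4) = (227137, 35048): x_5 = 13·227137 + 42·2·35048 = 5896813; y_5 = 13·35048 + 2·227137 = 909898.
  From (x_5, y_5) = (5896813, 909898): x_6 = 13·5896813 + 42·2·909898 = 153090001; y_6 = 13·909898 + 2·5896813 = 23622300.
  From (x_6, y_6) = (153090001, 23622300): x_7 = 13·153090001 + 42·2·23622300 = 3974443213; y_7 = 13·23622300 + 2·153090001 = 613269902.
  From (x_7, y_7) = (3974443213, 613269902): x_8 = 13·3974443213 + 42·2·613269902 = 103182433537; y_8 = 13·613269902 + 2·3974443213 = 15921395152.
Step 3: Verify x_8² - 42·y_8² = 10646614590617422330369 - 10646614590617422330368 = 1 (should be 1). ✓

(x_1, y_1) = (13, 2); (x_8, y_8) = (103182433537, 15921395152).


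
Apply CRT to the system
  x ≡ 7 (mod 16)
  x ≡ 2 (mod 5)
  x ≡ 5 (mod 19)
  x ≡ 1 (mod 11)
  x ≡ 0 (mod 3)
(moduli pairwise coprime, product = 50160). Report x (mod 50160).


Product of moduli M = 16 · 5 · 19 · 11 · 3 = 50160.
Merge one congruence at a time:
  Start: x ≡ 7 (mod 16).
  Combine with x ≡ 2 (mod 5); new modulus lcm = 80.
    Write x = 7 + 16·t and substitute into x ≡ 2 (mod 5): 16·t ≡ 2 − 7 = -5 (mod 5).
    Reduce coefficients mod 5: 1·t ≡ 0 (mod 5).
    So t ≡ 0 (mod 5).
    Then x = 7 + 16·0 = 7, valid modulo lcm(16, 5) = 80: x ≡ 7 (mod 80).
  Combine with x ≡ 5 (mod 19); new modulus lcm = 1520.
    Write x = 7 + 80·t and substitute into x ≡ 5 (mod 19): 80·t ≡ 5 − 7 = -2 (mod 19).
    Reduce coefficients mod 19: 4·t ≡ 17 (mod 19).
    The inverse of 4 mod 19 is 5 (since 4·5 = 20 = 1·19 + 1), so t ≡ 5·17 = 85 ≡ 9 (mod 19).
    Then x = 7 + 80·9 = 727, valid modulo lcm(80, 19) = 1520: x ≡ 727 (mod 1520).
  Combine with x ≡ 1 (mod 11); new modulus lcm = 16720.
    Write x = 727 + 1520·t and substitute into x ≡ 1 (mod 11): 1520·t ≡ 1 − 727 = -726 (mod 11).
    Reduce coefficients mod 11: 2·t ≡ 0 (mod 11).
    The inverse of 2 mod 11 is 6 (since 2·6 = 12 = 1·11 + 1), so t ≡ 6·0 = 0 ≡ 0 (mod 11).
    Then x = 727 + 1520·0 = 727, valid modulo lcm(1520, 11) = 16720: x ≡ 727 (mod 16720).
  Combine with x ≡ 0 (mod 3); new modulus lcm = 50160.
    Write x = 727 + 16720·t and substitute into x ≡ 0 (mod 3): 16720·t ≡ 0 − 727 = -727 (mod 3).
    Reduce coefficients mod 3: 1·t ≡ 2 (mod 3).
    So t ≡ 2 (mod 3).
    Then x = 727 + 16720·2 = 34167, valid modulo lcm(16720, 3) = 50160: x ≡ 34167 (mod 50160).
Verify against each original: 34167 mod 16 = 7, 34167 mod 5 = 2, 34167 mod 19 = 5, 34167 mod 11 = 1, 34167 mod 3 = 0.

x ≡ 34167 (mod 50160).


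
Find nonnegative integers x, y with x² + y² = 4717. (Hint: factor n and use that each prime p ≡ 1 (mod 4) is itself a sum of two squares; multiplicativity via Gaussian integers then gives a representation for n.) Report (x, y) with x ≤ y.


Step 1: Factor n = 4717 = 53 · 89.
Step 2: Check the mod-4 condition on each prime factor: 53 ≡ 1 (mod 4), exponent 1; 89 ≡ 1 (mod 4), exponent 1.
All primes ≡ 3 (mod 4) appear to even exponent (or don't appear), so by the two-squares theorem n IS expressible as a sum of two squares.
Step 3: Build a representation. Here n = 53 · 89 is a product of primes ≡ 1 (mod 4). Each prime p ≡ 1 (mod 4) is itself a sum of two squares; find a² by testing p − a² for a perfect square:
  53: 53 − 1² = 52, 53 − 2² = 49 = 7² ⇒ 53 = 2² + 7².
  89: 89 − 1² = 88, 89 − 2² = 85, 89 − 3² = 80, 89 − 4² = 73, 89 − 5² = 64 = 8² ⇒ 89 = 5² + 8².
  Combine using the Brahmagupta–Fibonacci identity (a² + b²)(c² + d²) = (ac − bd)² + (ad + bc)² = (ac + bd)² + (ad − bc)²:
  53 · 89 = 4717: from (2² + 7²)(5² + 8²), take (2·5 − 7·8, 2·8 + 7·5) = (10 − 56, 16 + 35) = (-46, 51); dropping signs (only squares matter) gives (46, 51); check 46² + 51² = 2116 + 2601 = 4717 ✓.
Step 4: Order so x ≤ y and verify: 46² + 51² = 2116 + 2601 = 4717 = n. ✓

n = 4717 = 46² + 51² (one valid representation with x ≤ y).


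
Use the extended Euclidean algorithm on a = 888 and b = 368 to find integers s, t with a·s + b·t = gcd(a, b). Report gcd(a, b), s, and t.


Euclidean algorithm on (888, 368) — divide until remainder is 0:
  888 = 2 · 368 + 152
  368 = 2 · 152 + 64
  152 = 2 · 64 + 24
  64 = 2 · 24 + 16
  24 = 1 · 16 + 8
  16 = 2 · 8 + 0
gcd(888, 368) = 8.
Track Bezout coefficients alongside the remainders: start with r₀ = 888 = a·1 + b·0 (s = 1, t = 0) and r₁ = 368 = a·0 + b·1 (s = 0, t = 1); each new remainder r_{k+1} = r_{k-1} − q_k·r_k inherits s_{k+1} = s_{k-1} − q_k·s_k, t_{k+1} = t_{k-1} − q_k·t_k, so r_k = a·s_k + b·t_k at every step:
  q = 2: r = 152, s = 1 − 2·0 = 1, t = 0 − 2·1 = -2  (check: 888·1 + 368·(-2) = 152)
  q = 2: r = 64, s = 0 − 2·1 = -2, t = 1 − 2·(-2) = 5  (check: 888·(-2) + 368·5 = 64)
  q = 2: r = 24, s = 1 − 2·(-2) = 5, t = -2 − 2·5 = -12  (check: 888·5 + 368·(-12) = 24)
  q = 2: r = 16, s = -2 − 2·5 = -12, t = 5 − 2·(-12) = 29  (check: 888·(-12) + 368·29 = 16)
  q = 1: r = 8, s = 5 − 1·(-12) = 17, t = -12 − 1·29 = -41  (check: 888·17 + 368·(-41) = 8)
The row with r = 8 (the gcd) gives the Bezout coefficients s = 17, t = -41.
Result: 888 · (17) + 368 · (-41) = 8.

gcd(888, 368) = 8; s = 17, t = -41 (check: 888·17 + 368·(-41) = 8).


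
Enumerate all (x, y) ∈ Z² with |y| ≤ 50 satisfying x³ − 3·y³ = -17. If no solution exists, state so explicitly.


The equation is x³ - 3y³ = -17. For fixed y, x³ = 3·y³ − 17, so a solution requires the RHS to be a perfect cube.
Strategy: iterate y from -50 to 50, compute RHS = 3·y³ − 17, and check whether it is a (positive or negative) perfect cube.
Check small values of y:
  y = 0: RHS = -17 is not a perfect cube.
  y = 1: RHS = -14 is not a perfect cube.
  y = -1: RHS = -20 is not a perfect cube.
  y = 2: RHS = 7 is not a perfect cube.
  y = -2: RHS = -41 is not a perfect cube.
  y = 3: RHS = 64 = (4)³ ⇒ x = 4 works.
  y = -3: RHS = -98 is not a perfect cube.
Continuing the search up to |y| = 50 finds no further solutions beyond those listed.
Collected solutions: (4, 3).

Solutions (with |y| ≤ 50): (4, 3).


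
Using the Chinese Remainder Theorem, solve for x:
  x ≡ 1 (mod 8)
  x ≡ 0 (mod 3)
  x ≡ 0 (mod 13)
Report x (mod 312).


Moduli 8, 3, 13 are pairwise coprime; by CRT there is a unique solution modulo M = 8 · 3 · 13 = 312.
Solve pairwise, accumulating the modulus:
  Start with x ≡ 1 (mod 8).
  Combine with x ≡ 0 (mod 3): since gcd(8, 3) = 1, we get a unique residue mod 24.
    Write x = 1 + 8·t and substitute into x ≡ 0 (mod 3): 8·t ≡ 0 − 1 = -1 (mod 3).
    Reduce coefficients mod 3: 2·t ≡ 2 (mod 3).
    The inverse of 2 mod 3 is 2 (since 2·2 = 4 = 1·3 + 1), so t ≡ 2·2 = 4 ≡ 1 (mod 3).
    Then x = 1 + 8·1 = 9, valid modulo lcm(8, 3) = 24: x ≡ 9 (mod 24).
  Combine with x ≡ 0 (mod 13): since gcd(24, 13) = 1, we get a unique residue mod 312.
    Write x = 9 + 24·t and substitute into x ≡ 0 (mod 13): 24·t ≡ 0 − 9 = -9 (mod 13).
    Reduce coefficients mod 13: 11·t ≡ 4 (mod 13).
    The inverse of 11 mod 13 is 6 (since 11·6 = 66 = 5·13 + 1), so t ≡ 6·4 = 24 ≡ 11 (mod 13).
    Then x = 9 + 24·11 = 273, valid modulo lcm(24, 13) = 312: x ≡ 273 (mod 312).
Verify: 273 mod 8 = 1 ✓, 273 mod 3 = 0 ✓, 273 mod 13 = 0 ✓.

x ≡ 273 (mod 312).


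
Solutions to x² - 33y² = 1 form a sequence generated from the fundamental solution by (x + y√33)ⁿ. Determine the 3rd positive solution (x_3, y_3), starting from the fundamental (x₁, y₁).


Step 1: Find the fundamental solution (x₁, y₁) of x² - 33y² = 1.
  Expand √33 as a continued fraction. a₀ = ⌊√33⌋ = 5; iterate m_{k+1} = d_k·a_k − m_k, d_{k+1} = (33 − m_{k+1}²)/d_k, a_{k+1} = ⌊(a₀ + m_{k+1})/d_{k+1}⌋ (starting m₀ = 0, d₀ = 1), with convergents p_k = a_k·p_{k-1} + p_{k-2}, q_k = a_k·q_{k-1} + q_{k-2} (p₋₁ = 1, q₋₁ = 0):
  k = 0: a₀ = 5; p₀/q₀ = 5/1; p₀² − 33·q₀² = 25 − 33 = -8.
  k = 1: m = 5, d = 8, a = ⌊(5 + 5)/8⌋ = 1; p/q = (1·5 + 1)/(1·1 + 0) = 6/1; p² − 33·q² = 36 − 33 = 3.
  k = 2: m = 3, d = 3, a = ⌊(5 + 3)/3⌋ = 2; p/q = (2·6 + 5)/(2·1 + 1) = 17/3; p² − 33·q² = 289 − 297 = -8.
  k = 3: m = 3, d = 8, a = ⌊(5 + 3)/8⌋ = 1; p/q = (1·17 + 6)/(1·3 + 1) = 23/4; p² − 33·q² = 529 − 528 = 1.
  The first convergent with p² − 33·q² = 1 gives the fundamental solution (x₁, y₁) = (23, 4).
Step 2: Apply the recurrence (x_{n+1}, y_{n+1}) = (x₁x_n + 33y₁y_n, x₁y_n + y₁x_n) repeatedly.
  From (x_1, y_1) = (23, 4): x_2 = 23·23 + 33·4·4 = 1057; y_2 = 23·4 + 4·23 = 184.
  From (x_2, y_2) = (1057, 184): x_3 = 23·1057 + 33·4·184 = 48599; y_3 = 23·184 + 4·1057 = 8460.
Step 3: Verify x_3² - 33·y_3² = 2361862801 - 2361862800 = 1 (should be 1). ✓

(x_1, y_1) = (23, 4); (x_3, y_3) = (48599, 8460).


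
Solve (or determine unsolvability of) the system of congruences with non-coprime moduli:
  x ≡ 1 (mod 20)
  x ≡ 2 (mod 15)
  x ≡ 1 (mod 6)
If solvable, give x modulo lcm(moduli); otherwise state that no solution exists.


Moduli 20, 15, 6 are not pairwise coprime, so CRT works modulo lcm(m_i) when all pairwise compatibility conditions hold.
Pairwise compatibility: gcd(m_i, m_j) must divide a_i - a_j for every pair.
Merge one congruence at a time:
  Start: x ≡ 1 (mod 20).
  Combine with x ≡ 2 (mod 15): gcd(20, 15) = 5, and 2 - 1 = 1 is NOT divisible by 5.
    ⇒ system is inconsistent (no integer solution).

No solution (the system is inconsistent).


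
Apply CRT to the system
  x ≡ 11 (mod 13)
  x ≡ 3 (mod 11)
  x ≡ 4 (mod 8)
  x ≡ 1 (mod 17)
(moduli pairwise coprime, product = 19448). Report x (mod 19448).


Product of moduli M = 13 · 11 · 8 · 17 = 19448.
Merge one congruence at a time:
  Start: x ≡ 11 (mod 13).
  Combine with x ≡ 3 (mod 11); new modulus lcm = 143.
    Write x = 11 + 13·t and substitute into x ≡ 3 (mod 11): 13·t ≡ 3 − 11 = -8 (mod 11).
    Reduce coefficients mod 11: 2·t ≡ 3 (mod 11).
    The inverse of 2 mod 11 is 6 (since 2·6 = 12 = 1·11 + 1), so t ≡ 6·3 = 18 ≡ 7 (mod 11).
    Then x = 11 + 13·7 = 102, valid modulo lcm(13, 11) = 143: x ≡ 102 (mod 143).
  Combine with x ≡ 4 (mod 8); new modulus lcm = 1144.
    Write x = 102 + 143·t and substitute into x ≡ 4 (mod 8): 143·t ≡ 4 − 102 = -98 (mod 8).
    Reduce coefficients mod 8: 7·t ≡ 6 (mod 8).
    The inverse of 7 mod 8 is 7 (since 7·7 = 49 = 6·8 + 1), so t ≡ 7·6 = 42 ≡ 2 (mod 8).
    Then x = 102 + 143·2 = 388, valid modulo lcm(143, 8) = 1144: x ≡ 388 (mod 1144).
  Combine with x ≡ 1 (mod 17); new modulus lcm = 19448.
    Write x = 388 + 1144·t and substitute into x ≡ 1 (mod 17): 1144·t ≡ 1 − 388 = -387 (mod 17).
    Reduce coefficients mod 17: 5·t ≡ 4 (mod 17).
    The inverse of 5 mod 17 is 7 (since 5·7 = 35 = 2·17 + 1), so t ≡ 7·4 = 28 ≡ 11 (mod 17).
    Then x = 388 + 1144·11 = 12972, valid modulo lcm(1144, 17) = 19448: x ≡ 12972 (mod 19448).
Verify against each original: 12972 mod 13 = 11, 12972 mod 11 = 3, 12972 mod 8 = 4, 12972 mod 17 = 1.

x ≡ 12972 (mod 19448).


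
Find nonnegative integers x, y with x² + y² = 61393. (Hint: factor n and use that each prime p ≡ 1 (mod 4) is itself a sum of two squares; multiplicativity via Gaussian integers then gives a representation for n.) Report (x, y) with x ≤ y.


Step 1: Factor n = 61393 = 29^2 · 73.
Step 2: Check the mod-4 condition on each prime factor: 29 ≡ 1 (mod 4), exponent 2; 73 ≡ 1 (mod 4), exponent 1.
All primes ≡ 3 (mod 4) appear to even exponent (or don't appear), so by the two-squares theorem n IS expressible as a sum of two squares.
Step 3: Build a representation. Here n = 29 · 29 · 73 is a product of primes ≡ 1 (mod 4). Each prime p ≡ 1 (mod 4) is itself a sum of two squares; find a² by testing p − a² for a perfect square:
  29: 29 − 1² = 28, 29 − 2² = 25 = 5² ⇒ 29 = 2² + 5².
  73: 73 − 1² = 72, 73 − 2² = 69, 73 − 3² = 64 = 8² ⇒ 73 = 3² + 8².
  Combine using the Brahmagupta–Fibonacci identity (a² + b²)(c² + d²) = (ac − bd)² + (ad + bc)² = (ac + bd)² + (ad − bc)²:
  29 · 29 = 841: from (2² + 5²)(2² + 5²), take (2·2 − 5·5, 2·5 + 5·2) = (4 − 25, 10 + 10) = (-21, 20); dropping signs (only squares matter) gives (21, 20); check 21² + 20² = 441 + 400 = 841 ✓.
  841 · 73 = 61393: from (21² + 20²)(3² + 8²), take (21·3 − 20·8, 21·8 + 20·3) = (63 − 160, 168 + 60) = (-97, 228); dropping signs (only squares matter) gives (97, 228); check 97² + 228² = 9409 + 51984 = 61393 ✓.
Step 4: Order so x ≤ y and verify: 97² + 228² = 9409 + 51984 = 61393 = n. ✓

n = 61393 = 97² + 228² (one valid representation with x ≤ y).


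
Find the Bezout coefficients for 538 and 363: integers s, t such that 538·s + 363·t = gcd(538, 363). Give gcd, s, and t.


Euclidean algorithm on (538, 363) — divide until remainder is 0:
  538 = 1 · 363 + 175
  363 = 2 · 175 + 13
  175 = 13 · 13 + 6
  13 = 2 · 6 + 1
  6 = 6 · 1 + 0
gcd(538, 363) = 1.
Track Bezout coefficients alongside the remainders: start with r₀ = 538 = a·1 + b·0 (s = 1, t = 0) and r₁ = 363 = a·0 + b·1 (s = 0, t = 1); each new remainder r_{k+1} = r_{k-1} − q_k·r_k inherits s_{k+1} = s_{k-1} − q_k·s_k, t_{k+1} = t_{k-1} − q_k·t_k, so r_k = a·s_k + b·t_k at every step:
  q = 1: r = 175, s = 1 − 1·0 = 1, t = 0 − 1·1 = -1  (check: 538·1 + 363·(-1) = 175)
  q = 2: r = 13, s = 0 − 2·1 = -2, t = 1 − 2·(-1) = 3  (check: 538·(-2) + 363·3 = 13)
  q = 13: r = 6, s = 1 − 13·(-2) = 27, t = -1 − 13·3 = -40  (check: 538·27 + 363·(-40) = 6)
  q = 2: r = 1, s = -2 − 2·27 = -56, t = 3 − 2·(-40) = 83  (check: 538·(-56) + 363·83 = 1)
The row with r = 1 (the gcd) gives the Bezout coefficients s = -56, t = 83.
Result: 538 · (-56) + 363 · (83) = 1.

gcd(538, 363) = 1; s = -56, t = 83 (check: 538·(-56) + 363·83 = 1).


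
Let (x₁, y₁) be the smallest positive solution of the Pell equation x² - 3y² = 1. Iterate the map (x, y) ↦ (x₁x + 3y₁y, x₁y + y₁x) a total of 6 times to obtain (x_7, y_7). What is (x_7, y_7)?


Step 1: Find the fundamental solution (x₁, y₁) of x² - 3y² = 1.
  Expand √3 as a continued fraction. a₀ = ⌊√3⌋ = 1; iterate m_{k+1} = d_k·a_k − m_k, d_{k+1} = (3 − m_{k+1}²)/d_k, a_{k+1} = ⌊(a₀ + m_{k+1})/d_{k+1}⌋ (starting m₀ = 0, d₀ = 1), with convergents p_k = a_k·p_{k-1} + p_{k-2}, q_k = a_k·q_{k-1} + q_{k-2} (p₋₁ = 1, q₋₁ = 0):
  k = 0: a₀ = 1; p₀/q₀ = 1/1; p₀² − 3·q₀² = 1 − 3 = -2.
  k = 1: m = 1, d = 2, a = ⌊(1 + 1)/2⌋ = 1; p/q = (1·1 + 1)/(1·1 + 0) = 2/1; p² − 3·q² = 4 − 3 = 1.
  The first convergent with p² − 3·q² = 1 gives the fundamental solution (x₁, y₁) = (2, 1).
Step 2: Apply the recurrence (x_{n+1}, y_{n+1}) = (x₁x_n + 3y₁y_n, x₁y_n + y₁x_n) repeatedly.
  From (x_1, y_1) = (2, 1): x_2 = 2·2 + 3·1·1 = 7; y_2 = 2·1 + 1·2 = 4.
  From (x_2, y_2) = (7, 4): x_3 = 2·7 + 3·1·4 = 26; y_3 = 2·4 + 1·7 = 15.
  From (x_3, y_3) = (26, 15): x_4 = 2·26 + 3·1·15 = 97; y_4 = 2·15 + 1·26 = 56.
  From (x_4, y_4) = (97, 56): x_5 = 2·97 + 3·1·56 = 362; y_5 = 2·56 + 1·97 = 209.
  From (x_5, y_5) = (362, 209): x_6 = 2·362 + 3·1·209 = 1351; y_6 = 2·209 + 1·362 = 780.
  From (x_6, y_6) = (1351, 780): x_7 = 2·1351 + 3·1·780 = 5042; y_7 = 2·780 + 1·1351 = 2911.
Step 3: Verify x_7² - 3·y_7² = 25421764 - 25421763 = 1 (should be 1). ✓

(x_1, y_1) = (2, 1); (x_7, y_7) = (5042, 2911).


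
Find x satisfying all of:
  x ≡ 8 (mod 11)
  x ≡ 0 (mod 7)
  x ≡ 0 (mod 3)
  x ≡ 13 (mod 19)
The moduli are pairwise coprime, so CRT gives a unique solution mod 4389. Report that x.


Product of moduli M = 11 · 7 · 3 · 19 = 4389.
Merge one congruence at a time:
  Start: x ≡ 8 (mod 11).
  Combine with x ≡ 0 (mod 7); new modulus lcm = 77.
    Write x = 8 + 11·t and substitute into x ≡ 0 (mod 7): 11·t ≡ 0 − 8 = -8 (mod 7).
    Reduce coefficients mod 7: 4·t ≡ 6 (mod 7).
    The inverse of 4 mod 7 is 2 (since 4·2 = 8 = 1·7 + 1), so t ≡ 2·6 = 12 ≡ 5 (mod 7).
    Then x = 8 + 11·5 = 63, valid modulo lcm(11, 7) = 77: x ≡ 63 (mod 77).
  Combine with x ≡ 0 (mod 3); new modulus lcm = 231.
    Write x = 63 + 77·t and substitute into x ≡ 0 (mod 3): 77·t ≡ 0 − 63 = -63 (mod 3).
    Reduce coefficients mod 3: 2·t ≡ 0 (mod 3).
    The inverse of 2 mod 3 is 2 (since 2·2 = 4 = 1·3 + 1), so t ≡ 2·0 = 0 ≡ 0 (mod 3).
    Then x = 63 + 77·0 = 63, valid modulo lcm(77, 3) = 231: x ≡ 63 (mod 231).
  Combine with x ≡ 13 (mod 19); new modulus lcm = 4389.
    Write x = 63 + 231·t and substitute into x ≡ 13 (mod 19): 231·t ≡ 13 − 63 = -50 (mod 19).
    Reduce coefficients mod 19: 3·t ≡ 7 (mod 19).
    The inverse of 3 mod 19 is 13 (since 3·13 = 39 = 2·19 + 1), so t ≡ 13·7 = 91 ≡ 15 (mod 19).
    Then x = 63 + 231·15 = 3528, valid modulo lcm(231, 19) = 4389: x ≡ 3528 (mod 4389).
Verify against each original: 3528 mod 11 = 8, 3528 mod 7 = 0, 3528 mod 3 = 0, 3528 mod 19 = 13.

x ≡ 3528 (mod 4389).


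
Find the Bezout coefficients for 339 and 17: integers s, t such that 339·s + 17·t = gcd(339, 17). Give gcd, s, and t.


Euclidean algorithm on (339, 17) — divide until remainder is 0:
  339 = 19 · 17 + 16
  17 = 1 · 16 + 1
  16 = 16 · 1 + 0
gcd(339, 17) = 1.
Track Bezout coefficients alongside the remainders: start with r₀ = 339 = a·1 + b·0 (s = 1, t = 0) and r₁ = 17 = a·0 + b·1 (s = 0, t = 1); each new remainder r_{k+1} = r_{k-1} − q_k·r_k inherits s_{k+1} = s_{k-1} − q_k·s_k, t_{k+1} = t_{k-1} − q_k·t_k, so r_k = a·s_k + b·t_k at every step:
  q = 19: r = 16, s = 1 − 19·0 = 1, t = 0 − 19·1 = -19  (check: 339·1 + 17·(-19) = 16)
  q = 1: r = 1, s = 0 − 1·1 = -1, t = 1 − 1·(-19) = 20  (check: 339·(-1) + 17·20 = 1)
The row with r = 1 (the gcd) gives the Bezout coefficients s = -1, t = 20.
Result: 339 · (-1) + 17 · (20) = 1.

gcd(339, 17) = 1; s = -1, t = 20 (check: 339·(-1) + 17·20 = 1).


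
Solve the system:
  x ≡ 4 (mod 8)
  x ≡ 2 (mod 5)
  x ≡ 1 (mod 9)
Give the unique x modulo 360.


Moduli 8, 5, 9 are pairwise coprime; by CRT there is a unique solution modulo M = 8 · 5 · 9 = 360.
Solve pairwise, accumulating the modulus:
  Start with x ≡ 4 (mod 8).
  Combine with x ≡ 2 (mod 5): since gcd(8, 5) = 1, we get a unique residue mod 40.
    Write x = 4 + 8·t and substitute into x ≡ 2 (mod 5): 8·t ≡ 2 − 4 = -2 (mod 5).
    Reduce coefficients mod 5: 3·t ≡ 3 (mod 5).
    The inverse of 3 mod 5 is 2 (since 3·2 = 6 = 1·5 + 1), so t ≡ 2·3 = 6 ≡ 1 (mod 5).
    Then x = 4 + 8·1 = 12, valid modulo lcm(8, 5) = 40: x ≡ 12 (mod 40).
  Combine with x ≡ 1 (mod 9): since gcd(40, 9) = 1, we get a unique residue mod 360.
    Write x = 12 + 40·t and substitute into x ≡ 1 (mod 9): 40·t ≡ 1 − 12 = -11 (mod 9).
    Reduce coefficients mod 9: 4·t ≡ 7 (mod 9).
    The inverse of 4 mod 9 is 7 (since 4·7 = 28 = 3·9 + 1), so t ≡ 7·7 = 49 ≡ 4 (mod 9).
    Then x = 12 + 40·4 = 172, valid modulo lcm(40, 9) = 360: x ≡ 172 (mod 360).
Verify: 172 mod 8 = 4 ✓, 172 mod 5 = 2 ✓, 172 mod 9 = 1 ✓.

x ≡ 172 (mod 360).


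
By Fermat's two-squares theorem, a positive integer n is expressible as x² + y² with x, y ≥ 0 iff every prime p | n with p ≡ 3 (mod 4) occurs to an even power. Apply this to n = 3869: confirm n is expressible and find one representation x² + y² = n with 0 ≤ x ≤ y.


Step 1: Factor n = 3869 = 53 · 73.
Step 2: Check the mod-4 condition on each prime factor: 53 ≡ 1 (mod 4), exponent 1; 73 ≡ 1 (mod 4), exponent 1.
All primes ≡ 3 (mod 4) appear to even exponent (or don't appear), so by the two-squares theorem n IS expressible as a sum of two squares.
Step 3: Build a representation. Here n = 53 · 73 is a product of primes ≡ 1 (mod 4). Each prime p ≡ 1 (mod 4) is itself a sum of two squares; find a² by testing p − a² for a perfect square:
  53: 53 − 1² = 52, 53 − 2² = 49 = 7² ⇒ 53 = 2² + 7².
  73: 73 − 1² = 72, 73 − 2² = 69, 73 − 3² = 64 = 8² ⇒ 73 = 3² + 8².
  Combine using the Brahmagupta–Fibonacci identity (a² + b²)(c² + d²) = (ac − bd)² + (ad + bc)² = (ac + bd)² + (ad − bc)²:
  53 · 73 = 3869: from (2² + 7²)(3² + 8²), take (2·3 − 7·8, 2·8 + 7·3) = (6 − 56, 16 + 21) = (-50, 37); dropping signs (only squares matter) gives (50, 37); check 50² + 37² = 2500 + 1369 = 3869 ✓.
Step 4: Order so x ≤ y and verify: 37² + 50² = 1369 + 2500 = 3869 = n. ✓

n = 3869 = 37² + 50² (one valid representation with x ≤ y).


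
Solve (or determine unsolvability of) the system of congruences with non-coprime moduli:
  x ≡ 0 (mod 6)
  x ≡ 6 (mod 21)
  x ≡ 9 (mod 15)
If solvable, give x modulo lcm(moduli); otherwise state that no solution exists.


Moduli 6, 21, 15 are not pairwise coprime, so CRT works modulo lcm(m_i) when all pairwise compatibility conditions hold.
Pairwise compatibility: gcd(m_i, m_j) must divide a_i - a_j for every pair.
Merge one congruence at a time:
  Start: x ≡ 0 (mod 6).
  Combine with x ≡ 6 (mod 21): gcd(6, 21) = 3; 6 - 0 = 6, which IS divisible by 3, so compatible.
    Write x = 0 + 6·t and substitute into x ≡ 6 (mod 21): 6·t ≡ 6 − 0 = 6 (mod 21).
    Divide the congruence (and modulus) by g = 3: 2·t ≡ 2 (mod 7).
    The inverse of 2 mod 7 is 4 (since 2·4 = 8 = 1·7 + 1), so t ≡ 4·2 = 8 ≡ 1 (mod 7).
    Then x = 0 + 6·1 = 6, valid modulo lcm(6, 21) = 42: x ≡ 6 (mod 42).
  Combine with x ≡ 9 (mod 15): gcd(42, 15) = 3; 9 - 6 = 3, which IS divisible by 3, so compatible.
    Write x = 6 + 42·t and substitute into x ≡ 9 (mod 15): 42·t ≡ 9 − 6 = 3 (mod 15).
    Divide the congruence (and modulus) by g = 3: 14·t ≡ 1 (mod 5).
    Reduce coefficients mod 5: 4·t ≡ 1 (mod 5).
    The inverse of 4 mod 5 is 4 (since 4·4 = 16 = 3·5 + 1), so t ≡ 4·1 = 4 ≡ 4 (mod 5).
    Then x = 6 + 42·4 = 174, valid modulo lcm(42, 15) = 210: x ≡ 174 (mod 210).
Verify: 174 mod 6 = 0, 174 mod 21 = 6, 174 mod 15 = 9.

x ≡ 174 (mod 210).


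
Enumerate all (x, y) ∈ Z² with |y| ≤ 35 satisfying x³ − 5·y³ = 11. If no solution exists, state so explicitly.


The equation is x³ - 5y³ = 11. For fixed y, x³ = 5·y³ + 11, so a solution requires the RHS to be a perfect cube.
Strategy: iterate y from -35 to 35, compute RHS = 5·y³ + 11, and check whether it is a (positive or negative) perfect cube.
Check small values of y:
  y = 0: RHS = 11 is not a perfect cube.
  y = 1: RHS = 16 is not a perfect cube.
  y = -1: RHS = 6 is not a perfect cube.
  y = 2: RHS = 51 is not a perfect cube.
  y = -2: RHS = -29 is not a perfect cube.
  y = 3: RHS = 146 is not a perfect cube.
  y = -3: RHS = -124 is not a perfect cube.
Continuing the search up to |y| = 35 finds no solutions either.
No (x, y) in the scanned range satisfies the equation.

No integer solutions with |y| ≤ 35.


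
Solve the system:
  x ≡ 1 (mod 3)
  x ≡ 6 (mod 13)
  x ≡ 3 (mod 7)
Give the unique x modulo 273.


Moduli 3, 13, 7 are pairwise coprime; by CRT there is a unique solution modulo M = 3 · 13 · 7 = 273.
Solve pairwise, accumulating the modulus:
  Start with x ≡ 1 (mod 3).
  Combine with x ≡ 6 (mod 13): since gcd(3, 13) = 1, we get a unique residue mod 39.
    Write x = 1 + 3·t and substitute into x ≡ 6 (mod 13): 3·t ≡ 6 − 1 = 5 (mod 13).
    The inverse of 3 mod 13 is 9 (since 3·9 = 27 = 2·13 + 1), so t ≡ 9·5 = 45 ≡ 6 (mod 13).
    Then x = 1 + 3·6 = 19, valid modulo lcm(3, 13) = 39: x ≡ 19 (mod 39).
  Combine with x ≡ 3 (mod 7): since gcd(39, 7) = 1, we get a unique residue mod 273.
    Write x = 19 + 39·t and substitute into x ≡ 3 (mod 7): 39·t ≡ 3 − 19 = -16 (mod 7).
    Reduce coefficients mod 7: 4·t ≡ 5 (mod 7).
    The inverse of 4 mod 7 is 2 (since 4·2 = 8 = 1·7 + 1), so t ≡ 2·5 = 10 ≡ 3 (mod 7).
    Then x = 19 + 39·3 = 136, valid modulo lcm(39, 7) = 273: x ≡ 136 (mod 273).
Verify: 136 mod 3 = 1 ✓, 136 mod 13 = 6 ✓, 136 mod 7 = 3 ✓.

x ≡ 136 (mod 273).


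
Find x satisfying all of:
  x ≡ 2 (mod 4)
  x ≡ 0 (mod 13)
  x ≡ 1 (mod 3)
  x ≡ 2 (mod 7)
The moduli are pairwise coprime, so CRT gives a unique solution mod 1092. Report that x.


Product of moduli M = 4 · 13 · 3 · 7 = 1092.
Merge one congruence at a time:
  Start: x ≡ 2 (mod 4).
  Combine with x ≡ 0 (mod 13); new modulus lcm = 52.
    Write x = 2 + 4·t and substitute into x ≡ 0 (mod 13): 4·t ≡ 0 − 2 = -2 (mod 13).
    Reduce coefficients mod 13: 4·t ≡ 11 (mod 13).
    The inverse of 4 mod 13 is 10 (since 4·10 = 40 = 3·13 + 1), so t ≡ 10·11 = 110 ≡ 6 (mod 13).
    Then x = 2 + 4·6 = 26, valid modulo lcm(4, 13) = 52: x ≡ 26 (mod 52).
  Combine with x ≡ 1 (mod 3); new modulus lcm = 156.
    Write x = 26 + 52·t and substitute into x ≡ 1 (mod 3): 52·t ≡ 1 − 26 = -25 (mod 3).
    Reduce coefficients mod 3: 1·t ≡ 2 (mod 3).
    So t ≡ 2 (mod 3).
    Then x = 26 + 52·2 = 130, valid modulo lcm(52, 3) = 156: x ≡ 130 (mod 156).
  Combine with x ≡ 2 (mod 7); new modulus lcm = 1092.
    Write x = 130 + 156·t and substitute into x ≡ 2 (mod 7): 156·t ≡ 2 − 130 = -128 (mod 7).
    Reduce coefficients mod 7: 2·t ≡ 5 (mod 7).
    The inverse of 2 mod 7 is 4 (since 2·4 = 8 = 1·7 + 1), so t ≡ 4·5 = 20 ≡ 6 (mod 7).
    Then x = 130 + 156·6 = 1066, valid modulo lcm(156, 7) = 1092: x ≡ 1066 (mod 1092).
Verify against each original: 1066 mod 4 = 2, 1066 mod 13 = 0, 1066 mod 3 = 1, 1066 mod 7 = 2.

x ≡ 1066 (mod 1092).


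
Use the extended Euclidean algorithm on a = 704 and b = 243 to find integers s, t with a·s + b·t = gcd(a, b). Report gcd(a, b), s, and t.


Euclidean algorithm on (704, 243) — divide until remainder is 0:
  704 = 2 · 243 + 218
  243 = 1 · 218 + 25
  218 = 8 · 25 + 18
  25 = 1 · 18 + 7
  18 = 2 · 7 + 4
  7 = 1 · 4 + 3
  4 = 1 · 3 + 1
  3 = 3 · 1 + 0
gcd(704, 243) = 1.
Track Bezout coefficients alongside the remainders: start with r₀ = 704 = a·1 + b·0 (s = 1, t = 0) and r₁ = 243 = a·0 + b·1 (s = 0, t = 1); each new remainder r_{k+1} = r_{k-1} − q_k·r_k inherits s_{k+1} = s_{k-1} − q_k·s_k, t_{k+1} = t_{k-1} − q_k·t_k, so r_k = a·s_k + b·t_k at every step:
  q = 2: r = 218, s = 1 − 2·0 = 1, t = 0 − 2·1 = -2  (check: 704·1 + 243·(-2) = 218)
  q = 1: r = 25, s = 0 − 1·1 = -1, t = 1 − 1·(-2) = 3  (check: 704·(-1) + 243·3 = 25)
  q = 8: r = 18, s = 1 − 8·(-1) = 9, t = -2 − 8·3 = -26  (check: 704·9 + 243·(-26) = 18)
  q = 1: r = 7, s = -1 − 1·9 = -10, t = 3 − 1·(-26) = 29  (check: 704·(-10) + 243·29 = 7)
  q = 2: r = 4, s = 9 − 2·(-10) = 29, t = -26 − 2·29 = -84  (check: 704·29 + 243·(-84) = 4)
  q = 1: r = 3, s = -10 − 1·29 = -39, t = 29 − 1·(-84) = 113  (check: 704·(-39) + 243·113 = 3)
  q = 1: r = 1, s = 29 − 1·(-39) = 68, t = -84 − 1·113 = -197  (check: 704·68 + 243·(-197) = 1)
The row with r = 1 (the gcd) gives the Bezout coefficients s = 68, t = -197.
Result: 704 · (68) + 243 · (-197) = 1.

gcd(704, 243) = 1; s = 68, t = -197 (check: 704·68 + 243·(-197) = 1).


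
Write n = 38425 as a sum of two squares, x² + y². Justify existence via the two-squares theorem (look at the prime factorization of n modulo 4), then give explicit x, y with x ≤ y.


Step 1: Factor n = 38425 = 5^2 · 29 · 53.
Step 2: Check the mod-4 condition on each prime factor: 5 ≡ 1 (mod 4), exponent 2; 29 ≡ 1 (mod 4), exponent 1; 53 ≡ 1 (mod 4), exponent 1.
All primes ≡ 3 (mod 4) appear to even exponent (or don't appear), so by the two-squares theorem n IS expressible as a sum of two squares.
Step 3: Build a representation. Group n = k² · m with k = 5 and m = 29 · 53 = 1537 (a product of primes ≡ 1 (mod 4)); a representation of m scales to one of n via (k·x)² + (k·y)² = k²(x² + y²). Each prime p ≡ 1 (mod 4) is itself a sum of two squares; find a² by testing p − a² for a perfect square:
  29: 29 − 1² = 28, 29 − 2² = 25 = 5² ⇒ 29 = 2² + 5².
  53: 53 − 1² = 52, 53 − 2² = 49 = 7² ⇒ 53 = 2² + 7².
  Combine using the Brahmagupta–Fibonacci identity (a² + b²)(c² + d²) = (ac − bd)² + (ad + bc)² = (ac + bd)² + (ad − bc)²:
  29 · 53 = 1537: from (2² + 5²)(2² + 7²), take (2·2 − 5·7, 2·7 + 5·2) = (4 − 35, 14 + 10) = (-31, 24); dropping signs (only squares matter) gives (31, 24); check 31² + 24² = 961 + 576 = 1537 ✓.
  Scale by k = 5: (5·31, 5·24) = (155, 120).
Step 4: Order so x ≤ y and verify: 120² + 155² = 14400 + 24025 = 38425 = n. ✓

n = 38425 = 120² + 155² (one valid representation with x ≤ y).


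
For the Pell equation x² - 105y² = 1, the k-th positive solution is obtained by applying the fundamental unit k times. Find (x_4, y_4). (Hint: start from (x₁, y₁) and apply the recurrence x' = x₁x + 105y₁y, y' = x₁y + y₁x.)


Step 1: Find the fundamental solution (x₁, y₁) of x² - 105y² = 1.
  Expand √105 as a continued fraction. a₀ = ⌊√105⌋ = 10; iterate m_{k+1} = d_k·a_k − m_k, d_{k+1} = (105 − m_{k+1}²)/d_k, a_{k+1} = ⌊(a₀ + m_{k+1})/d_{k+1}⌋ (starting m₀ = 0, d₀ = 1), with convergents p_k = a_k·p_{k-1} + p_{k-2}, q_k = a_k·q_{k-1} + q_{k-2} (p₋₁ = 1, q₋₁ = 0):
  k = 0: a₀ = 10; p₀/q₀ = 10/1; p₀² − 105·q₀² = 100 − 105 = -5.
  k = 1: m = 10, d = 5, a = ⌊(10 + 10)/5⌋ = 4; p/q = (4·10 + 1)/(4·1 + 0) = 41/4; p² − 105·q² = 1681 − 1680 = 1.
  The first convergent with p² − 105·q² = 1 gives the fundamental solution (x₁, y₁) = (41, 4).
Step 2: Apply the recurrence (x_{n+1}, y_{n+1}) = (x₁x_n + 105y₁y_n, x₁y_n + y₁x_n) repeatedly.
  From (x_1, y_1) = (41, 4): x_2 = 41·41 + 105·4·4 = 3361; y_2 = 41·4 + 4·41 = 328.
  From (x_2, y_2) = (3361, 328): x_3 = 41·3361 + 105·4·328 = 275561; y_3 = 41·328 + 4·3361 = 26892.
  From (x_3, y_3) = (275561, 26892): x_4 = 41·275561 + 105·4·26892 = 22592641; y_4 = 41·26892 + 4·275561 = 2204816.
Step 3: Verify x_4² - 105·y_4² = 510427427354881 - 510427427354880 = 1 (should be 1). ✓

(x_1, y_1) = (41, 4); (x_4, y_4) = (22592641, 2204816).


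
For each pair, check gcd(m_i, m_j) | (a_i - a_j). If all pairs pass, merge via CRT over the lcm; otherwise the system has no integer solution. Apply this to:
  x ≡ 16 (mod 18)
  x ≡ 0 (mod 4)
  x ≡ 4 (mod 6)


Moduli 18, 4, 6 are not pairwise coprime, so CRT works modulo lcm(m_i) when all pairwise compatibility conditions hold.
Pairwise compatibility: gcd(m_i, m_j) must divide a_i - a_j for every pair.
Merge one congruence at a time:
  Start: x ≡ 16 (mod 18).
  Combine with x ≡ 0 (mod 4): gcd(18, 4) = 2; 0 - 16 = -16, which IS divisible by 2, so compatible.
    Write x = 16 + 18·t and substitute into x ≡ 0 (mod 4): 18·t ≡ 0 − 16 = -16 (mod 4).
    Divide the congruence (and modulus) by g = 2: 9·t ≡ -8 (mod 2).
    Reduce coefficients mod 2: 1·t ≡ 0 (mod 2).
    So t ≡ 0 (mod 2).
    Then x = 16 + 18·0 = 16, valid modulo lcm(18, 4) = 36: x ≡ 16 (mod 36).
  Combine with x ≡ 4 (mod 6): gcd(36, 6) = 6; 4 - 16 = -12, which IS divisible by 6, so compatible.
    Write x = 16 + 36·t and substitute into x ≡ 4 (mod 6): 36·t ≡ 4 − 16 = -12 (mod 6).
    Divide the congruence (and modulus) by g = 6: 6·t ≡ -2 (mod 1).
    Modulo 1 every t works; take t = 0.
    Then x = 16 + 36·0 = 16, valid modulo lcm(36, 6) = 36: x ≡ 16 (mod 36).
Verify: 16 mod 18 = 16, 16 mod 4 = 0, 16 mod 6 = 4.

x ≡ 16 (mod 36).


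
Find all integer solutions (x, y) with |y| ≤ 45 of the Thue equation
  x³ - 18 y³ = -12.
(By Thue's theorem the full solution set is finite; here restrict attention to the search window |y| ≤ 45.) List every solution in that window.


The equation is x³ - 18y³ = -12. For fixed y, x³ = 18·y³ − 12, so a solution requires the RHS to be a perfect cube.
Strategy: iterate y from -45 to 45, compute RHS = 18·y³ − 12, and check whether it is a (positive or negative) perfect cube.
Check small values of y:
  y = 0: RHS = -12 is not a perfect cube.
  y = 1: RHS = 6 is not a perfect cube.
  y = -1: RHS = -30 is not a perfect cube.
  y = 2: RHS = 132 is not a perfect cube.
  y = -2: RHS = -156 is not a perfect cube.
  y = 3: RHS = 474 is not a perfect cube.
  y = -3: RHS = -498 is not a perfect cube.
Continuing the search up to |y| = 45 finds no solutions either.
No (x, y) in the scanned range satisfies the equation.

No integer solutions with |y| ≤ 45.
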